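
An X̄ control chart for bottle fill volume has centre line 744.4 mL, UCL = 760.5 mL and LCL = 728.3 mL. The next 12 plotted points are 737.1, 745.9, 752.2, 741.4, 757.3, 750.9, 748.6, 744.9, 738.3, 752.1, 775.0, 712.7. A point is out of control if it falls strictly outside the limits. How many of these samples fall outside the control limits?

Compare each point to [728.3, 760.5]: sample 11 = 775.0 > UCL; sample 12 = 712.7 < LCL.

2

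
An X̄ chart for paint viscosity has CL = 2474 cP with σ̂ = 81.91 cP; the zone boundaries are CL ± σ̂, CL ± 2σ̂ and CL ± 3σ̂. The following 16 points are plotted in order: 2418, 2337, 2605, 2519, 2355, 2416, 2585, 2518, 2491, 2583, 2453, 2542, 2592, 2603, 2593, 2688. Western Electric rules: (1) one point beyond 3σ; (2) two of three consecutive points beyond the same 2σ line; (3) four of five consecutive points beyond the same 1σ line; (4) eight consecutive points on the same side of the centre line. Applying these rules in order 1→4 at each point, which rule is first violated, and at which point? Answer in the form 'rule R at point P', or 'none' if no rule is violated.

Zone of each point (C = within 1σ̂, B = 1σ̂–2σ̂, A = 2σ̂–3σ̂, * = beyond 3σ̂; sign = side of CL): 1:-C, 2:-B, 3:+B, 4:+C, 5:-B, 6:-C, 7:+B, 8:+C, 9:+C, 10:+B, 11:-C, 12:+C, 13:+B, 14:+B, 15:+B, 16:+A
Rule 3 (four of five consecutive points beyond the same 1σ limit) is satisfied at point 16.

rule 3 at point 16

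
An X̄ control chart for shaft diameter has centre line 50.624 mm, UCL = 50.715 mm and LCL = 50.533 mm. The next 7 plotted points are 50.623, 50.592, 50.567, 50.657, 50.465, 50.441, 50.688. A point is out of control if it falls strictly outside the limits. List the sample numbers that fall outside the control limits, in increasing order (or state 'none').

5, 6

Compare each point to [50.533, 50.715]: sample 5 = 50.465 < LCL; sample 6 = 50.441 < LCL.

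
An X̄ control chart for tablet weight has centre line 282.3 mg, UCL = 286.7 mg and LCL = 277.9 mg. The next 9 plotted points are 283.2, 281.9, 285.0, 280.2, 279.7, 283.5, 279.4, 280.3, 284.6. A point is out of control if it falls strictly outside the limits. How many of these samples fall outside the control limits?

All 9 points lie within [277.9, 286.7].

0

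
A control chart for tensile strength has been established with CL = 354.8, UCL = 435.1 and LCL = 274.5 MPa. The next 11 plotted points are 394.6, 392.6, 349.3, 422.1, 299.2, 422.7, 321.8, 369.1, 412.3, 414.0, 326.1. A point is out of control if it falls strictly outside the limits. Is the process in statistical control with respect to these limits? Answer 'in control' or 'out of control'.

in control

All 11 points lie within [274.5, 435.1].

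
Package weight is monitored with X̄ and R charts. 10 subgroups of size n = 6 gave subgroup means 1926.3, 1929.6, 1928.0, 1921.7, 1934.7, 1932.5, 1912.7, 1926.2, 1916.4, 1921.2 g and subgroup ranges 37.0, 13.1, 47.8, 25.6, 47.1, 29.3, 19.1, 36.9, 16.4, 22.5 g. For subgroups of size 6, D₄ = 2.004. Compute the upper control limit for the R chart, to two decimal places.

59.08

R̄ = (37.0 + 13.1 + 47.8 + 25.6 + 47.1 + 29.3 + 19.1 + 36.9 + 16.4 + 22.5) / 10 = 294.8000 / 10 = 29.4800
UCL_R = D₄·R̄ = 2.004 × 29.4800 = 59.0779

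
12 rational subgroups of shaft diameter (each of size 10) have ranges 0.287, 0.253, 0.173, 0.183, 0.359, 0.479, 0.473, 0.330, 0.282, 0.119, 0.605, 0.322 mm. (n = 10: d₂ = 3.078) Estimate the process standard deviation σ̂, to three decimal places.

0.105

R̄ = (0.287 + 0.253 + 0.173 + 0.183 + 0.359 + 0.479 + 0.473 + 0.330 + 0.282 + 0.119 + 0.605 + 0.322) / 12 = 0.3221
σ̂ = R̄ / d₂ = 0.3221 / 3.078 = 0.1046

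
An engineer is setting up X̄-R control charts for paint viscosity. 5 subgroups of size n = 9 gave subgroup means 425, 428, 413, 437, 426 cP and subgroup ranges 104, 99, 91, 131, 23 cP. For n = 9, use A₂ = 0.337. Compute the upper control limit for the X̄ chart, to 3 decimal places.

455.995

X̄̄ = (425 + 428 + 413 + 437 + 426) / 5 = 2129.0000 / 5 = 425.8000
R̄ = (104 + 99 + 91 + 131 + 23) / 5 = 448.0000 / 5 = 89.6000
UCL = X̄̄ + A₂·R̄ = 425.8000 + 0.337 × 89.6000 = 455.9952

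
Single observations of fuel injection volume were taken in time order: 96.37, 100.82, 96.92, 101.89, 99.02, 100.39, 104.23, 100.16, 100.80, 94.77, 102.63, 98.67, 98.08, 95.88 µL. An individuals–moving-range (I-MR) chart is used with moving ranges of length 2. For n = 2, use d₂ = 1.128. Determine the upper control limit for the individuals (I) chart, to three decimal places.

108.895

X̄ = (96.37 + 100.82 + 96.92 + 101.89 + 99.02 + 100.39 + 104.23 + 100.16 + 100.80 + 94.77 + 102.63 + 98.67 + 98.08 + 95.88) / 14 = 99.3307
Moving ranges: 4.45, 3.90, 4.97, 2.87, 1.37, 3.84, 4.07, 0.64, 6.03, 7.86, 3.96, 0.59, 2.20; M̄R̄ = 46.7500 / 13 = 3.5962
UCL = X̄ + 3·M̄R̄/d₂ = 99.3307 + 3 × 3.5962 / 1.128 = 108.8950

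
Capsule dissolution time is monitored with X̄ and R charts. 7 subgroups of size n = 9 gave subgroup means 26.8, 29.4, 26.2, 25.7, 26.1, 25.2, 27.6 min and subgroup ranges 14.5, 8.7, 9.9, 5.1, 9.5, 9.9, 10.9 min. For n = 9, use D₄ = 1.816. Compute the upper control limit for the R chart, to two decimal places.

R̄ = (14.5 + 8.7 + 9.9 + 5.1 + 9.5 + 9.9 + 10.9) / 7 = 68.5000 / 7 = 9.7857
UCL_R = D₄·R̄ = 1.816 × 9.7857 = 17.7709

17.77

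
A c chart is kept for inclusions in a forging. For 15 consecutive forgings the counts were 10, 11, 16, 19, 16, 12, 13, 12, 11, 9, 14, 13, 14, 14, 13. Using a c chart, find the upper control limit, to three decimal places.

c̄ = (10 + 11 + 16 + 19 + 16 + 12 + 13 + 12 + 11 + 9 + 14 + 13 + 14 + 14 + 13) / 15 = 197 / 15 = 13.1333
UCL = c̄ + 3√c̄ = 13.1333 + 3 × √13.1333 = 13.1333 + 3 × 3.6240 = 24.0053

24.005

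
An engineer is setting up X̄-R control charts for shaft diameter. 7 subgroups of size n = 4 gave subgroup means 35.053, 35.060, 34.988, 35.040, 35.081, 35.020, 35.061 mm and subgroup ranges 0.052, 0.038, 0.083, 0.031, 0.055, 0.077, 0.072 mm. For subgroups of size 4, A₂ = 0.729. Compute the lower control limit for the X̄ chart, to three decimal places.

35.001

X̄̄ = (35.053 + 35.060 + 34.988 + 35.040 + 35.081 + 35.020 + 35.061) / 7 = 245.3030 / 7 = 35.0433
R̄ = (0.052 + 0.038 + 0.083 + 0.031 + 0.055 + 0.077 + 0.072) / 7 = 0.4080 / 7 = 0.0583
LCL = X̄̄ − A₂·R̄ = 35.0433 − 0.729 × 0.0583 = 35.0008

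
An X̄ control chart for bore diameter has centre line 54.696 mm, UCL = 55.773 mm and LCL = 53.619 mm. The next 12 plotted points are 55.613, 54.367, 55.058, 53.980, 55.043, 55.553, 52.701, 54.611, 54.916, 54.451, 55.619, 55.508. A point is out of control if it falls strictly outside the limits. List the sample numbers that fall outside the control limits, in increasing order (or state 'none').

7

Compare each point to [53.619, 55.773]: sample 7 = 52.701 < LCL.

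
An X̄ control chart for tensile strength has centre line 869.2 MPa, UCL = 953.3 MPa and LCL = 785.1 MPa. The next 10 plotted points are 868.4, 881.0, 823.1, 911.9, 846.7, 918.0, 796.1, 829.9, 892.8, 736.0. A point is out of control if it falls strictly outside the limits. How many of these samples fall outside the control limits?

1

Compare each point to [785.1, 953.3]: sample 10 = 736.0 < LCL.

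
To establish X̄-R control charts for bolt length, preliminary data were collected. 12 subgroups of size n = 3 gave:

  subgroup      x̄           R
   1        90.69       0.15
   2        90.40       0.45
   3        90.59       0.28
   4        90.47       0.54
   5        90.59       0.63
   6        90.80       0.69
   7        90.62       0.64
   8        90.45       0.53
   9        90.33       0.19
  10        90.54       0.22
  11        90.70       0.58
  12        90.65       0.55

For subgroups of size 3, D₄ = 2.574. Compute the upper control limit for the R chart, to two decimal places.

1.17

R̄ = (0.15 + 0.45 + 0.28 + 0.54 + 0.63 + 0.69 + 0.64 + 0.53 + 0.19 + 0.22 + 0.58 + 0.55) / 12 = 5.4500 / 12 = 0.4542
UCL_R = D₄·R̄ = 2.574 × 0.4542 = 1.1690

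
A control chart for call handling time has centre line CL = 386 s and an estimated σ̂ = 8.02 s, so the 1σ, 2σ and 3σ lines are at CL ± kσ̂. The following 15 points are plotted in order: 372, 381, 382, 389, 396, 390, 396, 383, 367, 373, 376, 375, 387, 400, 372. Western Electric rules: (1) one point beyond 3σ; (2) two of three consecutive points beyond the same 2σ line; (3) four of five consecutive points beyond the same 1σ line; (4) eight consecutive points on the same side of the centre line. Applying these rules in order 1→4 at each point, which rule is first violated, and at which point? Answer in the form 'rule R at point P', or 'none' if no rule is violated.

Zone of each point (C = within 1σ̂, B = 1σ̂–2σ̂, A = 2σ̂–3σ̂, * = beyond 3σ̂; sign = side of CL): 1:-B, 2:-C, 3:-C, 4:+C, 5:+B, 6:+C, 7:+B, 8:-C, 9:-A, 10:-B, 11:-B, 12:-B, 13:+C, 14:+B, 15:-B
Rule 3 (four of five consecutive points beyond the same 1σ limit) is satisfied at point 12.

rule 3 at point 12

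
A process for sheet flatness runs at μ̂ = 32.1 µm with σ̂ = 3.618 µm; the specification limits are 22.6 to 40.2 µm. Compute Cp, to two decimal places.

Cp = (USL − LSL) / (6σ̂) = (40.2 − 22.6) / (6 × 3.618) = 17.6000 / 21.7080 = 0.8108

0.81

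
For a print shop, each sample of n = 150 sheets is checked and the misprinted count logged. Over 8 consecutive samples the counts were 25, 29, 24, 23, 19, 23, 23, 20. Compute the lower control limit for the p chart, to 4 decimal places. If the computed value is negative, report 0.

p̄ = Σdᵢ / (k·n) = 186 / (8 × 150) = 0.15500
LCL = p̄ − 3·√(p̄(1−p̄)/n) = 0.15500 − 3 × 0.02955 = 0.06635

0.0664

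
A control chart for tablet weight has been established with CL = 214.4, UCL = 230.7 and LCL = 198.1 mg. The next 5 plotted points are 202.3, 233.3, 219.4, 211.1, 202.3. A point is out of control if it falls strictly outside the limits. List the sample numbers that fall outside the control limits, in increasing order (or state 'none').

Compare each point to [198.1, 230.7]: sample 2 = 233.3 > UCL.

2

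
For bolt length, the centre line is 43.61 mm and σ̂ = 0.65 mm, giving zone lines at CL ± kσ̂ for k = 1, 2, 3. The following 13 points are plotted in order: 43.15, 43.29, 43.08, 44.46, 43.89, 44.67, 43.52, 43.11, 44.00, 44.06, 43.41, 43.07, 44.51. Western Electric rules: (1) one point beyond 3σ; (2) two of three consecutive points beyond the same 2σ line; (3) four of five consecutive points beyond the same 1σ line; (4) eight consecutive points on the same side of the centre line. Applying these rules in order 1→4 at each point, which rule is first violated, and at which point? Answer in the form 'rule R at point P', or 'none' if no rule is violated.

Zone of each point (C = within 1σ̂, B = 1σ̂–2σ̂, A = 2σ̂–3σ̂, * = beyond 3σ̂; sign = side of CL): 1:-C, 2:-C, 3:-C, 4:+B, 5:+C, 6:+B, 7:-C, 8:-C, 9:+C, 10:+C, 11:-C, 12:-C, 13:+B
No rule fires across all 13 points.

none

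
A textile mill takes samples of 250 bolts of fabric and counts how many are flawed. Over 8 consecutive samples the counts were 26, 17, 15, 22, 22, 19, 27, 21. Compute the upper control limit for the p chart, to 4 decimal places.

0.1373

p̄ = Σdᵢ / (k·n) = 169 / (8 × 250) = 0.08450
UCL = p̄ + 3·√(p̄(1−p̄)/n) = 0.08450 + 3 × √(0.08450×0.91550/250) = 0.08450 + 3 × 0.01759 = 0.13727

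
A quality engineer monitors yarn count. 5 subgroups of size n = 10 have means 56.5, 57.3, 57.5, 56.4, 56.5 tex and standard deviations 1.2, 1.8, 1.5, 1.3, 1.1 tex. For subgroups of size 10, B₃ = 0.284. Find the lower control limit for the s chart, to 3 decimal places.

s̄ = (1.2 + 1.8 + 1.5 + 1.3 + 1.1) / 5 = 1.3800
LCL_s = B₃·s̄ = 0.284 × 1.3800 = 0.3919

0.392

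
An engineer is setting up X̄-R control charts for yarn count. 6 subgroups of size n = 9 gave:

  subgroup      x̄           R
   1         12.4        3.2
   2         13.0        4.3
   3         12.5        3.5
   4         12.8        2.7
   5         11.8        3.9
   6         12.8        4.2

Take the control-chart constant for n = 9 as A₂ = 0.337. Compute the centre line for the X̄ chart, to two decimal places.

12.55

X̄̄ = (12.4 + 13.0 + 12.5 + 12.8 + 11.8 + 12.8) / 6 = 75.3000 / 6 = 12.5500
CL = X̄̄ = 12.5500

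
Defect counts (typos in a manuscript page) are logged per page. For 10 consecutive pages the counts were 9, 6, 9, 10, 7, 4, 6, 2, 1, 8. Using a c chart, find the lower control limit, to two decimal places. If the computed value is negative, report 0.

0.00

c̄ = (9 + 6 + 9 + 10 + 7 + 4 + 6 + 2 + 1 + 8) / 10 = 62 / 10 = 6.2000
LCL = c̄ − 3√c̄ = 6.2000 − 3 × 2.4900 = -1.2699 → 0 (cannot be negative)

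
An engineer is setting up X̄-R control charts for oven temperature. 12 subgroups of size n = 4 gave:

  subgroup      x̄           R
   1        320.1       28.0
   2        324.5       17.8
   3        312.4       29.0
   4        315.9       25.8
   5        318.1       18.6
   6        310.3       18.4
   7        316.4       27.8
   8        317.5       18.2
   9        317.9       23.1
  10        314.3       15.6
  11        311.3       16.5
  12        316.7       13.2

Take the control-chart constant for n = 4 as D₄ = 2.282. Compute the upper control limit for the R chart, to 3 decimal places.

R̄ = (28.0 + 17.8 + 29.0 + 25.8 + 18.6 + 18.4 + 27.8 + 18.2 + 23.1 + 15.6 + 16.5 + 13.2) / 12 = 252.0000 / 12 = 21.0000
UCL_R = D₄·R̄ = 2.282 × 21.0000 = 47.9220

47.922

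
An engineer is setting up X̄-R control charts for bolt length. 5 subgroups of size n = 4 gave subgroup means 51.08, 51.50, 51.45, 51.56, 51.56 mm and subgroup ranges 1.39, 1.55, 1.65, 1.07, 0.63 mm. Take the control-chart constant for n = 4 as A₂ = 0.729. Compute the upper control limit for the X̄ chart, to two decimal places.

52.35

X̄̄ = (51.08 + 51.50 + 51.45 + 51.56 + 51.56) / 5 = 257.1500 / 5 = 51.4300
R̄ = (1.39 + 1.55 + 1.65 + 1.07 + 0.63) / 5 = 6.2900 / 5 = 1.2580
UCL = X̄̄ + A₂·R̄ = 51.4300 + 0.729 × 1.2580 = 52.3471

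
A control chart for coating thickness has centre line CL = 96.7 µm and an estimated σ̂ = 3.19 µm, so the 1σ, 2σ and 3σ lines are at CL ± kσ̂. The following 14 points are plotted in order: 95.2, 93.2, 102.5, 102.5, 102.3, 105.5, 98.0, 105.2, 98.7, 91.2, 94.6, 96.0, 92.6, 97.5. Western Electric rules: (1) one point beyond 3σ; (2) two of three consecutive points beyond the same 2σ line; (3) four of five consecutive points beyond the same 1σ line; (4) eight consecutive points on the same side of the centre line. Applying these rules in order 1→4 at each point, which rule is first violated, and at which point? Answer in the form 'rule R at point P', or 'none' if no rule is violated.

rule 3 at point 6

Zone of each point (C = within 1σ̂, B = 1σ̂–2σ̂, A = 2σ̂–3σ̂, * = beyond 3σ̂; sign = side of CL): 1:-C, 2:-B, 3:+B, 4:+B, 5:+B, 6:+A, 7:+C, 8:+A, 9:+C, 10:-B, 11:-C, 12:-C, 13:-B, 14:+C
Rule 3 (four of five consecutive points beyond the same 1σ limit) is satisfied at point 6.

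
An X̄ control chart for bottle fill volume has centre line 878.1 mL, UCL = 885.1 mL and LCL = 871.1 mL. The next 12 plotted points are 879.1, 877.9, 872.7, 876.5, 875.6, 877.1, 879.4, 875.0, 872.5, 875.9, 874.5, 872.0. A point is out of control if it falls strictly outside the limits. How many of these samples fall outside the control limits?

All 12 points lie within [871.1, 885.1].

0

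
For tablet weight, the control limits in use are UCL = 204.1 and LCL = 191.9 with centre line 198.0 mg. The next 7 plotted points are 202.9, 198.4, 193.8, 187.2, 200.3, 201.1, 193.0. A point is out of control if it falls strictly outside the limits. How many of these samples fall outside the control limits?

Compare each point to [191.9, 204.1]: sample 4 = 187.2 < LCL.

1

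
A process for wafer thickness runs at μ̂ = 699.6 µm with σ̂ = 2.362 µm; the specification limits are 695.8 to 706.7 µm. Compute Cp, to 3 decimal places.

0.769

Cp = (USL − LSL) / (6σ̂) = (706.7 − 695.8) / (6 × 2.362) = 10.9000 / 14.1720 = 0.7691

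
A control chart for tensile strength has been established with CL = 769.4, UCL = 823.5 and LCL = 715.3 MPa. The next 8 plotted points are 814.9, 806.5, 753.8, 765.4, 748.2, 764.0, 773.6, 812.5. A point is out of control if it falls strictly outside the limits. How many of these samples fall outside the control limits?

All 8 points lie within [715.3, 823.5].

0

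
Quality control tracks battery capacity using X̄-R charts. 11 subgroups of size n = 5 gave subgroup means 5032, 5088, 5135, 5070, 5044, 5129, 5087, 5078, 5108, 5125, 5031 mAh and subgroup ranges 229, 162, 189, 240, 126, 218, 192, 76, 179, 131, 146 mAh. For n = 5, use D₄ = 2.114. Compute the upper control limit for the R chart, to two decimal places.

362.84

R̄ = (229 + 162 + 189 + 240 + 126 + 218 + 192 + 76 + 179 + 131 + 146) / 11 = 1888.0000 / 11 = 171.6364
UCL_R = D₄·R̄ = 2.114 × 171.6364 = 362.8393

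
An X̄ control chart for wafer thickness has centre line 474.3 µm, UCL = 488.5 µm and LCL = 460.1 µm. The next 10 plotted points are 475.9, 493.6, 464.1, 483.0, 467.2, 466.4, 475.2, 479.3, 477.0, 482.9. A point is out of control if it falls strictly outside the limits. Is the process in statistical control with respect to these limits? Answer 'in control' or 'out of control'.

Compare each point to [460.1, 488.5]: sample 2 = 493.6 > UCL.

out of control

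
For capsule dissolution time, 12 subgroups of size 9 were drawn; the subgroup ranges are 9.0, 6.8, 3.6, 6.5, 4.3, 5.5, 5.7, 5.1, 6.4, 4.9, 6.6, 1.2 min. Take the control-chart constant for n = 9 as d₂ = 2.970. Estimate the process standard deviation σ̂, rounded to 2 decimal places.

1.84

R̄ = (9.0 + 6.8 + 3.6 + 6.5 + 4.3 + 5.5 + 5.7 + 5.1 + 6.4 + 4.9 + 6.6 + 1.2) / 12 = 5.4667
σ̂ = R̄ / d₂ = 5.4667 / 2.970 = 1.8406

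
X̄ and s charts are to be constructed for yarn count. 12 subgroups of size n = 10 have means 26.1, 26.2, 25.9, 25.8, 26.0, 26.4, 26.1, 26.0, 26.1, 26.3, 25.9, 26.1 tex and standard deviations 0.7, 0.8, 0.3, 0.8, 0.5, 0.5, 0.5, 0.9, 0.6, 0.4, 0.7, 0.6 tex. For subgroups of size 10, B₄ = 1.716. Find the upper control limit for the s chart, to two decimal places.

1.04

s̄ = (0.7 + 0.8 + 0.3 + 0.8 + 0.5 + 0.5 + 0.5 + 0.9 + 0.6 + 0.4 + 0.7 + 0.6) / 12 = 0.6083
UCL_s = B₄·s̄ = 1.716 × 0.6083 = 1.0439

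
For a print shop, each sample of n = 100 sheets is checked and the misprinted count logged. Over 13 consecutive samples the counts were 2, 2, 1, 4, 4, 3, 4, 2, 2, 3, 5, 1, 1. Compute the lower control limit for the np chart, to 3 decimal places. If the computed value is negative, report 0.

p̄ = Σdᵢ / (k·n) = 34 / (13 × 100) = 0.02615
LCL = np̄ − 3·√(np̄(1−p̄)) = 2.6154 − 3 × 1.5959 = -2.1724 → 0 (negative, so LCL = 0)

0.000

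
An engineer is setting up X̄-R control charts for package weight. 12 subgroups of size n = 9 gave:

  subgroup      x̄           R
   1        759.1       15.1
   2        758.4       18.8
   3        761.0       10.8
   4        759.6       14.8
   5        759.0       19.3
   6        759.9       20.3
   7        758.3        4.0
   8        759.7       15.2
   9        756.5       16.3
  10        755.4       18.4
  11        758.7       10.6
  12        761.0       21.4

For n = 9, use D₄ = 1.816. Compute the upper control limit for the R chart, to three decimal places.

R̄ = (15.1 + 18.8 + 10.8 + 14.8 + 19.3 + 20.3 + 4.0 + 15.2 + 16.3 + 18.4 + 10.6 + 21.4) / 12 = 185.0000 / 12 = 15.4167
UCL_R = D₄·R̄ = 1.816 × 15.4167 = 27.9967

27.997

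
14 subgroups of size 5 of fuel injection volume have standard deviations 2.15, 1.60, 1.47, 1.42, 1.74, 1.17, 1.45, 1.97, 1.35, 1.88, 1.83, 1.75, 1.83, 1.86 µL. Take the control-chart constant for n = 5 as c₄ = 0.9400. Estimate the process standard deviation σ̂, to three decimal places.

s̄ = (2.15 + 1.60 + 1.47 + 1.42 + 1.74 + 1.17 + 1.45 + 1.97 + 1.35 + 1.88 + 1.83 + 1.75 + 1.83 + 1.86) / 14 = 1.6764
σ̂ = s̄ / c₄ = 1.6764 / 0.9400 = 1.7834

1.783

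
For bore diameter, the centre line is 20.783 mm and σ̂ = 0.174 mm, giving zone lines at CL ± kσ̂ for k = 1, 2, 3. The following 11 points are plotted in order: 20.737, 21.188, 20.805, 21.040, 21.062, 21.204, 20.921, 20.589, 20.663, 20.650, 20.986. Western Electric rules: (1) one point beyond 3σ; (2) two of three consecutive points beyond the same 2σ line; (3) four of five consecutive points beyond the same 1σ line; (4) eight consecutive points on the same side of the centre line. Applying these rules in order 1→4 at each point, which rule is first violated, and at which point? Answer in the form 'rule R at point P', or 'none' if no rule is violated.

Zone of each point (C = within 1σ̂, B = 1σ̂–2σ̂, A = 2σ̂–3σ̂, * = beyond 3σ̂; sign = side of CL): 1:-C, 2:+A, 3:+C, 4:+B, 5:+B, 6:+A, 7:+C, 8:-B, 9:-C, 10:-C, 11:+B
Rule 3 (four of five consecutive points beyond the same 1σ limit) is satisfied at point 6.

rule 3 at point 6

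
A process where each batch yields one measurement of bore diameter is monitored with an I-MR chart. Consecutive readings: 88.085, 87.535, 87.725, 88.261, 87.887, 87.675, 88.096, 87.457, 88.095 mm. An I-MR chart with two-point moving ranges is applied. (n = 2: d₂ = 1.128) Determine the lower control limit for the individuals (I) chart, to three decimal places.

86.685

X̄ = (88.085 + 87.535 + 87.725 + 88.261 + 87.887 + 87.675 + 88.096 + 87.457 + 88.095) / 9 = 87.8684
Moving ranges: 0.550, 0.190, 0.536, 0.374, 0.212, 0.421, 0.639, 0.638; M̄R̄ = 3.5600 / 8 = 0.4450
LCL = X̄ − 3·M̄R̄/d₂ = 87.8684 − 3 × 0.4450 / 1.128 = 86.6849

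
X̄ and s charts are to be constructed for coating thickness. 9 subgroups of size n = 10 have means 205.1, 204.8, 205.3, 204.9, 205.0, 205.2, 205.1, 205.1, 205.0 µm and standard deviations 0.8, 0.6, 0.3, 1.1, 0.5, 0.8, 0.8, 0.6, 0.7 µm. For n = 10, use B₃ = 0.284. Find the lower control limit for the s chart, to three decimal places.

0.196

s̄ = (0.8 + 0.6 + 0.3 + 1.1 + 0.5 + 0.8 + 0.8 + 0.6 + 0.7) / 9 = 0.6889
LCL_s = B₃·s̄ = 0.284 × 0.6889 = 0.1956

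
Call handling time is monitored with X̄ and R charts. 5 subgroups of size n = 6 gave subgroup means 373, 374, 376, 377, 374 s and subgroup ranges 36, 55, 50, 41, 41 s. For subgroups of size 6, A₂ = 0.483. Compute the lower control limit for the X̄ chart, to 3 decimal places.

353.258

X̄̄ = (373 + 374 + 376 + 377 + 374) / 5 = 1874.0000 / 5 = 374.8000
R̄ = (36 + 55 + 50 + 41 + 41) / 5 = 223.0000 / 5 = 44.6000
LCL = X̄̄ − A₂·R̄ = 374.8000 − 0.483 × 44.6000 = 353.2582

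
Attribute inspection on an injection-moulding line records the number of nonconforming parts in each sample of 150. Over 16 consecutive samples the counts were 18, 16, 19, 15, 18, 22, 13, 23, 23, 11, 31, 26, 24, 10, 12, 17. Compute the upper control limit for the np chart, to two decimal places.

p̄ = Σdᵢ / (k·n) = 298 / (16 × 150) = 0.12417
UCL = np̄ + 3·√(np̄(1−p̄)) = 18.6250 + 3 × √(18.6250×0.87583) = 18.6250 + 3 × 4.0389 = 30.7416

30.74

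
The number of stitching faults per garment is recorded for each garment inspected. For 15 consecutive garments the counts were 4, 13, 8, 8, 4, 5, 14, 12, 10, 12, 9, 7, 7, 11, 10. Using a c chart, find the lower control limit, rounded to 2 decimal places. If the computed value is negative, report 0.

c̄ = (4 + 13 + 8 + 8 + 4 + 5 + 14 + 12 + 10 + 12 + 9 + 7 + 7 + 11 + 10) / 15 = 134 / 15 = 8.9333
LCL = c̄ − 3√c̄ = 8.9333 − 3 × 2.9889 = -0.0333 → 0 (cannot be negative)

0.00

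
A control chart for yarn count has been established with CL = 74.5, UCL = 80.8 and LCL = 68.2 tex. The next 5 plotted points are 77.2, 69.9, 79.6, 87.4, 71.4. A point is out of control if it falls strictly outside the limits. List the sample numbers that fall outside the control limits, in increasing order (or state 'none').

Compare each point to [68.2, 80.8]: sample 4 = 87.4 > UCL.

4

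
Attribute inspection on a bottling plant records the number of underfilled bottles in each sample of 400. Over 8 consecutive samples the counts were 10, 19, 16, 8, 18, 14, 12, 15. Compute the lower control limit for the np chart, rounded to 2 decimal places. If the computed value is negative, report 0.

p̄ = Σdᵢ / (k·n) = 112 / (8 × 400) = 0.03500
LCL = np̄ − 3·√(np̄(1−p̄)) = 14.0000 − 3 × 3.6756 = 2.9732

2.97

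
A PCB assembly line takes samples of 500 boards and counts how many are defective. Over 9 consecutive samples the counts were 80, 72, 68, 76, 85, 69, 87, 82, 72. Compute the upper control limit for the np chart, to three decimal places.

p̄ = Σdᵢ / (k·n) = 691 / (9 × 500) = 0.15356
UCL = np̄ + 3·√(np̄(1−p̄)) = 76.7778 + 3 × √(76.7778×0.84644) = 76.7778 + 3 × 8.0615 = 100.9623

100.962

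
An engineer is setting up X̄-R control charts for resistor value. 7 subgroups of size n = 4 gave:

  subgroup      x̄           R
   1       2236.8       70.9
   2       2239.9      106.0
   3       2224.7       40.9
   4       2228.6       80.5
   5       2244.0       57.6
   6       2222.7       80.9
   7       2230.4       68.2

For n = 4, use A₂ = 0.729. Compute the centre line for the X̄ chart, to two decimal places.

X̄̄ = (2236.8 + 2239.9 + 2224.7 + 2228.6 + 2244.0 + 2222.7 + 2230.4) / 7 = 15627.1000 / 7 = 2232.4429
CL = X̄̄ = 2232.4429

2232.44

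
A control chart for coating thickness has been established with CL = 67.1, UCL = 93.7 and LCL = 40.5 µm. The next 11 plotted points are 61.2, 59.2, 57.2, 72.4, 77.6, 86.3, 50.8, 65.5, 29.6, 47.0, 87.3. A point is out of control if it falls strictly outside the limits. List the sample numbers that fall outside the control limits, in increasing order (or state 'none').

Compare each point to [40.5, 93.7]: sample 9 = 29.6 < LCL.

9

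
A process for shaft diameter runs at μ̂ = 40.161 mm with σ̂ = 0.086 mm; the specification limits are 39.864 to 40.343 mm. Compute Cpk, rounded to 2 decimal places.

0.71

Cpu = (USL − μ̂) / (3σ̂) = (40.343 − 40.161) / (3 × 0.086) = 0.7054; Cpl = (μ̂ − LSL) / (3σ̂) = (40.161 − 39.864) / (3 × 0.086) = 1.1512; Cpk = min(Cpu, Cpl) = 0.7054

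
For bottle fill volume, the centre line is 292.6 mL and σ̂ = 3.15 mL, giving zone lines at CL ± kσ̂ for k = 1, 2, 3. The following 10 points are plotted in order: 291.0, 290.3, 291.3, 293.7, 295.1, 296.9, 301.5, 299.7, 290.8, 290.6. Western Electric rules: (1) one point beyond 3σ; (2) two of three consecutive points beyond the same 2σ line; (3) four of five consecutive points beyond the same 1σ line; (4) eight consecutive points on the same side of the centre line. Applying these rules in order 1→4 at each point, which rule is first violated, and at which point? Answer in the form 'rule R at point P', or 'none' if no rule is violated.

rule 2 at point 8

Zone of each point (C = within 1σ̂, B = 1σ̂–2σ̂, A = 2σ̂–3σ̂, * = beyond 3σ̂; sign = side of CL): 1:-C, 2:-C, 3:-C, 4:+C, 5:+C, 6:+B, 7:+A, 8:+A, 9:-C, 10:-C
Rule 2 (two of three consecutive points beyond the same 2σ limit) is satisfied at point 8.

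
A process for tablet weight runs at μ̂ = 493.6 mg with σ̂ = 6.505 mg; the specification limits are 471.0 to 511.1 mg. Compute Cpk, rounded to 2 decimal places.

0.90

Cpu = (USL − μ̂) / (3σ̂) = (511.1 − 493.6) / (3 × 6.505) = 0.8967; Cpl = (μ̂ − LSL) / (3σ̂) = (493.6 − 471.0) / (3 × 6.505) = 1.1581; Cpk = min(Cpu, Cpl) = 0.8967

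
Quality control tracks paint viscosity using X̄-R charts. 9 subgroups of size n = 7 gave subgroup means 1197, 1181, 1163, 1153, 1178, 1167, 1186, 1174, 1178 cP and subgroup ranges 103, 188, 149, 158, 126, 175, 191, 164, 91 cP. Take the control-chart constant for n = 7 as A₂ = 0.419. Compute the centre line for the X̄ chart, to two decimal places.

X̄̄ = (1197 + 1181 + 1163 + 1153 + 1178 + 1167 + 1186 + 1174 + 1178) / 9 = 10577.0000 / 9 = 1175.2222
CL = X̄̄ = 1175.2222

1175.22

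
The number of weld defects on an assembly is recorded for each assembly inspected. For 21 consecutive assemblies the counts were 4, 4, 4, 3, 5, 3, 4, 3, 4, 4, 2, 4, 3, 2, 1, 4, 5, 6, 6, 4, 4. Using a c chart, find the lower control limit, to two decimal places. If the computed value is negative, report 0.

0.00

c̄ = (4 + 4 + 4 + 3 + 5 + 3 + 4 + 3 + 4 + 4 + 2 + 4 + 3 + 2 + 1 + 4 + 5 + 6 + 6 + 4 + 4) / 21 = 79 / 21 = 3.7619
LCL = c̄ − 3√c̄ = 3.7619 − 3 × 1.9396 = -2.0568 → 0 (cannot be negative)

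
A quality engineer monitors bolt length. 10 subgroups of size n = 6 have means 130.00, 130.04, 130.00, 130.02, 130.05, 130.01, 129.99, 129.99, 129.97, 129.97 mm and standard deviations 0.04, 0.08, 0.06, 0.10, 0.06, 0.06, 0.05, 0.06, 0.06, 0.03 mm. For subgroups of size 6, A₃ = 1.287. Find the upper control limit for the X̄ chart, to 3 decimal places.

130.081

X̄̄ = (130.00 + 130.04 + 130.00 + 130.02 + 130.05 + 130.01 + 129.99 + 129.99 + 129.97 + 129.97) / 10 = 130.0040
s̄ = (0.04 + 0.08 + 0.06 + 0.10 + 0.06 + 0.06 + 0.05 + 0.06 + 0.06 + 0.03) / 10 = 0.0600
UCL = X̄̄ + A₃·s̄ = 130.0040 + 1.287 × 0.0600 = 130.0812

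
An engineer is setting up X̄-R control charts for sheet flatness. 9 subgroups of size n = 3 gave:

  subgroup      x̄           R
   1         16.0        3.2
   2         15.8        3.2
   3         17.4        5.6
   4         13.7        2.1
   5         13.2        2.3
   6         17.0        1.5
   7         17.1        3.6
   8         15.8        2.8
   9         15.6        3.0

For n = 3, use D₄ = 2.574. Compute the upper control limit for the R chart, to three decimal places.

7.808

R̄ = (3.2 + 3.2 + 5.6 + 2.1 + 2.3 + 1.5 + 3.6 + 2.8 + 3.0) / 9 = 27.3000 / 9 = 3.0333
UCL_R = D₄·R̄ = 2.574 × 3.0333 = 7.8078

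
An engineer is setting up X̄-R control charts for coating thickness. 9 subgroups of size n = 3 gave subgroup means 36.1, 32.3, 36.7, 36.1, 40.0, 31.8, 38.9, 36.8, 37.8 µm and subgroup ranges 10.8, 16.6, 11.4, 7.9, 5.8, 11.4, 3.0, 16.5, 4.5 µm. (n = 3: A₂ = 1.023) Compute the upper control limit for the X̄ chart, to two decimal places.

X̄̄ = (36.1 + 32.3 + 36.7 + 36.1 + 40.0 + 31.8 + 38.9 + 36.8 + 37.8) / 9 = 326.5000 / 9 = 36.2778
R̄ = (10.8 + 16.6 + 11.4 + 7.9 + 5.8 + 11.4 + 3.0 + 16.5 + 4.5) / 9 = 87.9000 / 9 = 9.7667
UCL = X̄̄ + A₂·R̄ = 36.2778 + 1.023 × 9.7667 = 46.2691

46.27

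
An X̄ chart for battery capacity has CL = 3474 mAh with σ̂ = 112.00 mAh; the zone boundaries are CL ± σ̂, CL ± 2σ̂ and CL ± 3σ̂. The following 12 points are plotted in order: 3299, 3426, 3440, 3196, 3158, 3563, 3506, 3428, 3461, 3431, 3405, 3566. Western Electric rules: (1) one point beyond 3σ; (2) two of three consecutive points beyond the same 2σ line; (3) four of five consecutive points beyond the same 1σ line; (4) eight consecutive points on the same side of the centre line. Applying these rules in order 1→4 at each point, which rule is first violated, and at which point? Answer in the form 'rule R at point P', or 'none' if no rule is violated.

Zone of each point (C = within 1σ̂, B = 1σ̂–2σ̂, A = 2σ̂–3σ̂, * = beyond 3σ̂; sign = side of CL): 1:-B, 2:-C, 3:-C, 4:-A, 5:-A, 6:+C, 7:+C, 8:-C, 9:-C, 10:-C, 11:-C, 12:+C
Rule 2 (two of three consecutive points beyond the same 2σ limit) is satisfied at point 5.

rule 2 at point 5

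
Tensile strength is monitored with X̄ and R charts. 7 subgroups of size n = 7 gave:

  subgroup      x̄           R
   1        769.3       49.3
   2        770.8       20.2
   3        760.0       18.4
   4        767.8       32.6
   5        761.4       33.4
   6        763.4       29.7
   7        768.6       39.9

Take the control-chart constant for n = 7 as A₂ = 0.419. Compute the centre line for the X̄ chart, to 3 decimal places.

765.900

X̄̄ = (769.3 + 770.8 + 760.0 + 767.8 + 761.4 + 763.4 + 768.6) / 7 = 5361.3000 / 7 = 765.9000
CL = X̄̄ = 765.9000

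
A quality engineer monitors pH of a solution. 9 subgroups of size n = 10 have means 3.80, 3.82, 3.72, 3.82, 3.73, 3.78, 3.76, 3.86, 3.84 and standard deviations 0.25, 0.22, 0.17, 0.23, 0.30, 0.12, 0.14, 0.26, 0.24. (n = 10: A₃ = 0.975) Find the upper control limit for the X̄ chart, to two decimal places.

4.00

X̄̄ = (3.80 + 3.82 + 3.72 + 3.82 + 3.73 + 3.78 + 3.76 + 3.86 + 3.84) / 9 = 3.7922
s̄ = (0.25 + 0.22 + 0.17 + 0.23 + 0.30 + 0.12 + 0.14 + 0.26 + 0.24) / 9 = 0.2144
UCL = X̄̄ + A₃·s̄ = 3.7922 + 0.975 × 0.2144 = 4.0013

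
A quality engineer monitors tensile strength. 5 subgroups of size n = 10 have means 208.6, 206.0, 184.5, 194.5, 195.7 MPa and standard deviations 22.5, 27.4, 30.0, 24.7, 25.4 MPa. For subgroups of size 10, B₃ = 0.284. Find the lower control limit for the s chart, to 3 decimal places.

7.384

s̄ = (22.5 + 27.4 + 30.0 + 24.7 + 25.4) / 5 = 26.0000
LCL_s = B₃·s̄ = 0.284 × 26.0000 = 7.3840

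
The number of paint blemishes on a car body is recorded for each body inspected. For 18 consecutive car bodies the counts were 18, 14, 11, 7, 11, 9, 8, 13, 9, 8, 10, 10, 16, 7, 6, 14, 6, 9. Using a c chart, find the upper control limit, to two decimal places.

19.98

c̄ = (18 + 14 + 11 + 7 + 11 + 9 + 8 + 13 + 9 + 8 + 10 + 10 + 16 + 7 + 6 + 14 + 6 + 9) / 18 = 186 / 18 = 10.3333
UCL = c̄ + 3√c̄ = 10.3333 + 3 × √10.3333 = 10.3333 + 3 × 3.2146 = 19.9770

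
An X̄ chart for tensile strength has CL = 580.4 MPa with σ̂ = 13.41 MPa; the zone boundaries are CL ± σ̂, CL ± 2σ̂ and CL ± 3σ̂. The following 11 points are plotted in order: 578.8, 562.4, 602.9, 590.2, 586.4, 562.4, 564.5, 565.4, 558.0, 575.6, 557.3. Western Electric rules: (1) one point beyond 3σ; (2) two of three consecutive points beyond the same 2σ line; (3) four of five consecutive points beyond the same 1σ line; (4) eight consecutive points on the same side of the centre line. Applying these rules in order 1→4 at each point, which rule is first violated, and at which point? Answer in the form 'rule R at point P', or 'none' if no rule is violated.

Zone of each point (C = within 1σ̂, B = 1σ̂–2σ̂, A = 2σ̂–3σ̂, * = beyond 3σ̂; sign = side of CL): 1:-C, 2:-B, 3:+B, 4:+C, 5:+C, 6:-B, 7:-B, 8:-B, 9:-B, 10:-C, 11:-B
Rule 3 (four of five consecutive points beyond the same 1σ limit) is satisfied at point 9.

rule 3 at point 9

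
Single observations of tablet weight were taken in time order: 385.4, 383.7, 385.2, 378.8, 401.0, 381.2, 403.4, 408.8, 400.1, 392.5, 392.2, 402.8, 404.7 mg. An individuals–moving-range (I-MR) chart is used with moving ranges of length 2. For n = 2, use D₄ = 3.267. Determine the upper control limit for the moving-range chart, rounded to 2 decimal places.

Moving ranges: 1.7, 1.5, 6.4, 22.2, 19.8, 22.2, 5.4, 8.7, 7.6, 0.3, 10.6, 1.9; M̄R̄ = 108.3000 / 12 = 9.0250
UCL_MR = D₄·M̄R̄ = 3.267 × 9.0250 = 29.4847

29.48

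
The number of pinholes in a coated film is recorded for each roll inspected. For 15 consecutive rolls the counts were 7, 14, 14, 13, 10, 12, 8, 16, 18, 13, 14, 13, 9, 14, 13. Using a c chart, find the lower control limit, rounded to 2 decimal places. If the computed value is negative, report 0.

c̄ = (7 + 14 + 14 + 13 + 10 + 12 + 8 + 16 + 18 + 13 + 14 + 13 + 9 + 14 + 13) / 15 = 188 / 15 = 12.5333
LCL = c̄ − 3√c̄ = 12.5333 − 3 × 3.5402 = 1.9126

1.91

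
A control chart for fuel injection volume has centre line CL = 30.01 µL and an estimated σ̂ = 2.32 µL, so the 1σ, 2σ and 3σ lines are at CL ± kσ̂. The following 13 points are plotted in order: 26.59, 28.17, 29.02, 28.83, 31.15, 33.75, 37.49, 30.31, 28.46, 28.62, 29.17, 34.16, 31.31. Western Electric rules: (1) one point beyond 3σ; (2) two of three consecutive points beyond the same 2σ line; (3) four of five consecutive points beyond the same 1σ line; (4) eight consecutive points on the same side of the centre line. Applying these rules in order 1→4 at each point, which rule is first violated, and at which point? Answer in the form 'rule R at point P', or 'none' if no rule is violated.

rule 1 at point 7

Zone of each point (C = within 1σ̂, B = 1σ̂–2σ̂, A = 2σ̂–3σ̂, * = beyond 3σ̂; sign = side of CL): 1:-B, 2:-C, 3:-C, 4:-C, 5:+C, 6:+B, 7:+*, 8:+C, 9:-C, 10:-C, 11:-C, 12:+B, 13:+C
Rule 1 (one point beyond the 3σ limits) is satisfied at point 7.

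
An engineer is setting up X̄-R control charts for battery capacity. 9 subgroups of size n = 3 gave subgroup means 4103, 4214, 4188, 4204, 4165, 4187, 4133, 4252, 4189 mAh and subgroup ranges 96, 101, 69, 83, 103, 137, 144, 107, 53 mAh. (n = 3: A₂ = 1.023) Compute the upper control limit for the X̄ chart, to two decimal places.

X̄̄ = (4103 + 4214 + 4188 + 4204 + 4165 + 4187 + 4133 + 4252 + 4189) / 9 = 37635.0000 / 9 = 4181.6667
R̄ = (96 + 101 + 69 + 83 + 103 + 137 + 144 + 107 + 53) / 9 = 893.0000 / 9 = 99.2222
UCL = X̄̄ + A₂·R̄ = 4181.6667 + 1.023 × 99.2222 = 4283.1710

4283.17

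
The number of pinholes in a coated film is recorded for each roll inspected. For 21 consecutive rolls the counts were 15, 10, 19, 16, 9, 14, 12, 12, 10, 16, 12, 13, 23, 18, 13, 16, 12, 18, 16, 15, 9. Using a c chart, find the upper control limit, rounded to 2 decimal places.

25.49

c̄ = (15 + 10 + 19 + 16 + 9 + 14 + 12 + 12 + 10 + 16 + 12 + 13 + 23 + 18 + 13 + 16 + 12 + 18 + 16 + 15 + 9) / 21 = 298 / 21 = 14.1905
UCL = c̄ + 3√c̄ = 14.1905 + 3 × √14.1905 = 14.1905 + 3 × 3.7670 = 25.4916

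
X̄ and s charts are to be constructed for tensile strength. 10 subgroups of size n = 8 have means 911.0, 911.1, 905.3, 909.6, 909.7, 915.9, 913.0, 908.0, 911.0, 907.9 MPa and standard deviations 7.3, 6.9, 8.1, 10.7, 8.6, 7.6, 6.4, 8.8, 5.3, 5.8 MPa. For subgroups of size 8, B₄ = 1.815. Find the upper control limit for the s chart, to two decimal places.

13.70

s̄ = (7.3 + 6.9 + 8.1 + 10.7 + 8.6 + 7.6 + 6.4 + 8.8 + 5.3 + 5.8) / 10 = 7.5500
UCL_s = B₄·s̄ = 1.815 × 7.5500 = 13.7032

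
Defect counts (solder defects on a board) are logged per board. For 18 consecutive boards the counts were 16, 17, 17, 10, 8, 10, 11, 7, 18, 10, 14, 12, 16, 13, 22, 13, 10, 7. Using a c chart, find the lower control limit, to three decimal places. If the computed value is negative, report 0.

2.086

c̄ = (16 + 17 + 17 + 10 + 8 + 10 + 11 + 7 + 18 + 10 + 14 + 12 + 16 + 13 + 22 + 13 + 10 + 7) / 18 = 231 / 18 = 12.8333
LCL = c̄ − 3√c̄ = 12.8333 − 3 × 3.5824 = 2.0862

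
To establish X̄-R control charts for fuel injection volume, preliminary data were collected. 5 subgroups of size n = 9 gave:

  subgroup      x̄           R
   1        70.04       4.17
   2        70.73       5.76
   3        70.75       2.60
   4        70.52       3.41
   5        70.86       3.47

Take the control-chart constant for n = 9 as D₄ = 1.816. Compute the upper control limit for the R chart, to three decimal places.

7.050

R̄ = (4.17 + 5.76 + 2.60 + 3.41 + 3.47) / 5 = 19.4100 / 5 = 3.8820
UCL_R = D₄·R̄ = 1.816 × 3.8820 = 7.0497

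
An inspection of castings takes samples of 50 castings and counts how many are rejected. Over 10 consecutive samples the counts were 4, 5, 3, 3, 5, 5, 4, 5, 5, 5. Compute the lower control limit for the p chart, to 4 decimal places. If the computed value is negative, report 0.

p̄ = Σdᵢ / (k·n) = 44 / (10 × 50) = 0.08800
LCL = p̄ − 3·√(p̄(1−p̄)/n) = 0.08800 − 3 × 0.04006 = -0.03219 → 0 (negative, so LCL = 0)

0.0000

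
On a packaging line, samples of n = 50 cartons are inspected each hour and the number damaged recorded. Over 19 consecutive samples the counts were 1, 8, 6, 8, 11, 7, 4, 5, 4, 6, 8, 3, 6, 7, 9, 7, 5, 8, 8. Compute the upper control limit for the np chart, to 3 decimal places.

p̄ = Σdᵢ / (k·n) = 121 / (19 × 50) = 0.12737
UCL = np̄ + 3·√(np̄(1−p̄)) = 6.3684 + 3 × √(6.3684×0.87263) = 6.3684 + 3 × 2.3574 = 13.4406

13.441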